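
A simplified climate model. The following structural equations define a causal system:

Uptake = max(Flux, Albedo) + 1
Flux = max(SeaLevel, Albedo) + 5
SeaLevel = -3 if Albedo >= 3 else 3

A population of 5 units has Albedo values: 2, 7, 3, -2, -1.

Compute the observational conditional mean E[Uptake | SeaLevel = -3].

11

Conditioning on SeaLevel=-3 selects the 2 unit(s) with Albedo ∈ {7, 3}. Their Uptake values: 13, 9. Mean = 11.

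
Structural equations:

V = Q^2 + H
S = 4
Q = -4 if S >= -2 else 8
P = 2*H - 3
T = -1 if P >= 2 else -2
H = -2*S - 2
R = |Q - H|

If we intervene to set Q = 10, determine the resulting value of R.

20

The intervention breaks the incoming arrows to Q: Q = -4 if S >= -2 else 8 no longer applies, and Q = 10.
H = -2*S - 2  [with S=4]  = -10
R = |Q - H|  [with Q=10, H=-10]  = 20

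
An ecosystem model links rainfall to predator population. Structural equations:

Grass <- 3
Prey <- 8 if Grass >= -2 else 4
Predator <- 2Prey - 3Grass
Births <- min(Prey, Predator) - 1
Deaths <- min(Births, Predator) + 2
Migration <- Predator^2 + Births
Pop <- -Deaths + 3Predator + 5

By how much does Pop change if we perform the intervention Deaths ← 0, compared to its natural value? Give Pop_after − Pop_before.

Under do(Deaths=0), the mechanism Deaths <- min(Births, Predator) + 2 is discarded; Deaths is fixed at 0.
Prey = 8 if Grass >= -2 else 4  [with Grass=3]  = 8
Predator = 2Prey - 3Grass  [with Prey=8, Grass=3]  = 7
Pop = -Deaths + 3Predator + 5  [with Deaths=0, Predator=7]  = 26
Without intervention: Prey = 8 if Grass >= -2 else 4  [with Grass=3]  = 8; Predator = 2Prey - 3Grass  [with Prey=8, Grass=3]  = 7; Births = min(Prey, Predator) - 1  [with Prey=8, Predator=7]  = 6; Deaths = min(Births, Predator) + 2  [with Births=6, Predator=7]  = 8; Pop = -Deaths + 3Predator + 5  [with Deaths=8, Predator=7]  = 18.
Change = 26 − 18 = 8.

8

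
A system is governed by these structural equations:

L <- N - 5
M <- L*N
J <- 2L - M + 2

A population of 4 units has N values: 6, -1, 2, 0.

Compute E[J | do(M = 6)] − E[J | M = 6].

The intervention sets M=6 in all 4 units regardless of N. Recomputing J per unit gives -2, -16, -10, -14; average -10.5.
Observing M=6 restricts to units where M's equation naturally yields 6: N ∈ {6, -1}. In that subpopulation J = -2, -16, mean -9.
Difference = -10.5 − (-9) = -1.5.

-1.5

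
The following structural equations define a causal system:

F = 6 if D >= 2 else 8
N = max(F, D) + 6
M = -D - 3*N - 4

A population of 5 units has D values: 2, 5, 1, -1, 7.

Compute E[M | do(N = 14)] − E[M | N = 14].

-2.8

Every unit gets N=14 under the intervention. M values become -48, -51, -47, -45, -53; E[M|do(N=14)] = -48.8.
Conditioning on N=14 selects the 2 unit(s) with D ∈ {1, -1}. Their M values: -47, -45. Mean = -46.
Difference = -48.8 − (-46) = -2.8.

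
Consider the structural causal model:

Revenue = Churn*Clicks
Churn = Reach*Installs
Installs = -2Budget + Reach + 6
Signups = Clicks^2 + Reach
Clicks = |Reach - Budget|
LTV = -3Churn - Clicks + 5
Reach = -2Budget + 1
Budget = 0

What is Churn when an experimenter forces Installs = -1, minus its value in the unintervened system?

Under do(Installs=-1), the mechanism Installs = -2Budget + Reach + 6 is discarded; Installs is fixed at -1.
Reach = -2Budget + 1  [with Budget=0]  = 1
Churn = Reach*Installs  [with Reach=1, Installs=-1]  = -1
Without intervention: Reach = -2Budget + 1  [with Budget=0]  = 1; Installs = -2Budget + Reach + 6  [with Budget=0, Reach=1]  = 7; Churn = Reach*Installs  [with Reach=1, Installs=7]  = 7.
Change = -1 − 7 = -8.

-8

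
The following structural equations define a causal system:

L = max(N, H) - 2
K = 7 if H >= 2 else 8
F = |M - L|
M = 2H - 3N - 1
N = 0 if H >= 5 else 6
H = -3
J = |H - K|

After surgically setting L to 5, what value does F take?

30

Under do(L=5), the mechanism L = max(N, H) - 2 is discarded; L is fixed at 5.
N = 0 if H >= 5 else 6  [with H=-3]  = 6
M = 2H - 3N - 1  [with H=-3, N=6]  = -25
F = |M - L|  [with M=-25, L=5]  = 30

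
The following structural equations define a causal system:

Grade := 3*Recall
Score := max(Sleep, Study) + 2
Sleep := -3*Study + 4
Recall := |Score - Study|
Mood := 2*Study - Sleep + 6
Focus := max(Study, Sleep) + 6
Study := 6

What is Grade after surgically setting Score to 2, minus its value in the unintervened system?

The intervention breaks the incoming arrows to Score: Score := max(Sleep, Study) + 2 no longer applies, and Score = 2.
Recall = |Score - Study|  [with Score=2, Study=6]  = 4
Grade = 3*Recall  [with Recall=4]  = 12
Without intervention: Sleep = -3*Study + 4  [with Study=6]  = -14; Score = max(Sleep, Study) + 2  [with Sleep=-14, Study=6]  = 8; Recall = |Score - Study|  [with Score=8, Study=6]  = 2; Grade = 3*Recall  [with Recall=2]  = 6.
Change = 12 − 6 = 6.

6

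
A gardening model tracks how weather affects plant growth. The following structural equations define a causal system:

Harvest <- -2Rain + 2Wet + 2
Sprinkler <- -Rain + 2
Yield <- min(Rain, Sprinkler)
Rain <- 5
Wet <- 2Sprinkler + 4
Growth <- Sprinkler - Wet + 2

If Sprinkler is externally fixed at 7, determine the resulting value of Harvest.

Under do(Sprinkler=7), the mechanism Sprinkler <- -Rain + 2 is discarded; Sprinkler is fixed at 7.
Wet = 2Sprinkler + 4  [with Sprinkler=7]  = 18
Harvest = -2Rain + 2Wet + 2  [with Rain=5, Wet=18]  = 28

28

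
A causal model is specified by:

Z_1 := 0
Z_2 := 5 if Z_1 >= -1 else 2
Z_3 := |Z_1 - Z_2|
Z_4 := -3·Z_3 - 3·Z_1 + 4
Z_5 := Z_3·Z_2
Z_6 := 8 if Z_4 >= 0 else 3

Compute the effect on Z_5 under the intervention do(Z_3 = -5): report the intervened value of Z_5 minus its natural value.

-50

do(Z_3=-5) replaces the equation Z_3 := |Z_1 - Z_2| with the constant Z_3 = -5.
Z_2 = 5 if Z_1 >= -1 else 2  [with Z_1=0]  = 5
Z_5 = Z_3·Z_2  [with Z_3=-5, Z_2=5]  = -25
Without intervention: Z_2 = 5 if Z_1 >= -1 else 2  [with Z_1=0]  = 5; Z_3 = |Z_1 - Z_2|  [with Z_1=0, Z_2=5]  = 5; Z_5 = Z_3·Z_2  [with Z_3=5, Z_2=5]  = 25.
Change = -25 − 25 = -50.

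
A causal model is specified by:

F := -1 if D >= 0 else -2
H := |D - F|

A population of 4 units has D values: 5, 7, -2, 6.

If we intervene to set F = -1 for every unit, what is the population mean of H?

5.5

Under do(F=-1), F's equation is replaced by F=-1 for every unit. Per-unit H: 6, 8, 1, 7. Mean = 5.5.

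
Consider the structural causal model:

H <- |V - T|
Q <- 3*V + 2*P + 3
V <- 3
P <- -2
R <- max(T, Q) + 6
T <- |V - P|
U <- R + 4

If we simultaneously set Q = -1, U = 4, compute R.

Setting Q = -1, U = 4 by intervention discards those variables' equations.
T = |V - P|  [with V=3, P=-2]  = 5
R = max(T, Q) + 6  [with T=5, Q=-1]  = 11

11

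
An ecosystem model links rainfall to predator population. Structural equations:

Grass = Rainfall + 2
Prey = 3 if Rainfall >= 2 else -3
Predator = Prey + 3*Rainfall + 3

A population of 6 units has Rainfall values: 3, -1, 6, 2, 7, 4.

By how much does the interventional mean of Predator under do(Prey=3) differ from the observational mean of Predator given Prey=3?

-2.7

Under do(Prey=3), Prey's equation is replaced by Prey=3 for every unit. Per-unit Predator: 15, 3, 24, 12, 27, 18. Mean = 16.5.
E[Predator|Prey=3] averages over only the 5 units with Prey=3 (Rainfall = 3, 6, 2, 7, 4): Predator = 15, 24, 12, 27, 18, mean 19.2.
Difference = 16.5 − 19.2 = -2.7.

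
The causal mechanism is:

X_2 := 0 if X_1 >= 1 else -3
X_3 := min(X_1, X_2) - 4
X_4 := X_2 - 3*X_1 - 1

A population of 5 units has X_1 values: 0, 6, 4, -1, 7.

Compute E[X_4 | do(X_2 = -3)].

Every unit gets X_2=-3 under the intervention. X_4 values become -4, -22, -16, -1, -25; E[X_4|do(X_2=-3)] = -13.6.

-13.6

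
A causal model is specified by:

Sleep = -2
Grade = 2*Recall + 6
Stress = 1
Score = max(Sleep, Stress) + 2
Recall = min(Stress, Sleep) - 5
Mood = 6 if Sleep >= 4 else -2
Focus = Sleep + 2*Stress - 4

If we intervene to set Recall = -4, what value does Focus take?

do(Recall=-4) replaces the equation Recall = min(Stress, Sleep) - 5 with the constant Recall = -4.
Focus is not downstream of the intervention, so its value is determined by the original equations.
Focus = Sleep + 2*Stress - 4  [with Sleep=-2, Stress=1]  = -4

-4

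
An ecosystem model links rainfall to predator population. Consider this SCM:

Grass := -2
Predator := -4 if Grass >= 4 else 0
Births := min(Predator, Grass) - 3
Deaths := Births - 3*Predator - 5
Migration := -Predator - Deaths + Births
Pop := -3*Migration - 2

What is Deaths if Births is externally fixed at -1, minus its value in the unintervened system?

The intervention breaks the incoming arrows to Births: Births := min(Predator, Grass) - 3 no longer applies, and Births = -1.
Predator = -4 if Grass >= 4 else 0  [with Grass=-2]  = 0
Deaths = Births - 3*Predator - 5  [with Births=-1, Predator=0]  = -6
Without intervention: Predator = -4 if Grass >= 4 else 0  [with Grass=-2]  = 0; Births = min(Predator, Grass) - 3  [with Predator=0, Grass=-2]  = -5; Deaths = Births - 3*Predator - 5  [with Births=-5, Predator=0]  = -10.
Change = -6 − (-10) = 4.

4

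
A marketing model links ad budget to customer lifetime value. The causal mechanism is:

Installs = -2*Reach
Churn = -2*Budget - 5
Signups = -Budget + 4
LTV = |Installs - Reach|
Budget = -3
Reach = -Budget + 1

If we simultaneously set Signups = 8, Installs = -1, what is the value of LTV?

The joint intervention fixes Signups = 8, Installs = -1, removing each variable's own equation.
Reach = -Budget + 1  [with Budget=-3]  = 4
LTV = |Installs - Reach|  [with Installs=-1, Reach=4]  = 5

5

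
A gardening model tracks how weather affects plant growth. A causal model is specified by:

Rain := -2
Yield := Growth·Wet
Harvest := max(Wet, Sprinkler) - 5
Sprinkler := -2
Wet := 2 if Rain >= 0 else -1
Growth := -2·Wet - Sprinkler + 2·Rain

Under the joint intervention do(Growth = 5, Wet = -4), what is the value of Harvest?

The joint intervention fixes Growth = 5, Wet = -4, removing each variable's own equation.
Harvest = max(Wet, Sprinkler) - 5  [with Wet=-4, Sprinkler=-2]  = -7

-7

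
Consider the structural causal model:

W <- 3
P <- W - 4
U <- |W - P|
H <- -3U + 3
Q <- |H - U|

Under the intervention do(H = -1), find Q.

Intervening sets H = -1 and removes its equation (H <- -3U + 3).
P = W - 4  [with W=3]  = -1
U = |W - P|  [with W=3, P=-1]  = 4
Q = |H - U|  [with H=-1, U=4]  = 5

5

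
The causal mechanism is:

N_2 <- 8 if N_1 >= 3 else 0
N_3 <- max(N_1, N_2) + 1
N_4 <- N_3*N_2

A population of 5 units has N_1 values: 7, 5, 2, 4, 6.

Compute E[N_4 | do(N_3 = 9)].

57.6

Under do(N_3=9), N_3's equation is replaced by N_3=9 for every unit. Per-unit N_4: 72, 72, 0, 72, 72. Mean = 57.6.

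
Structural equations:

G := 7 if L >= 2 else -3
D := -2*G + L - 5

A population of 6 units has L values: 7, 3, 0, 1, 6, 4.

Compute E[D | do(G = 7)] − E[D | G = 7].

Every unit gets G=7 under the intervention. D values become -12, -16, -19, -18, -13, -15; E[D|do(G=7)] = -15.5.
E[D|G=7] averages over only the 4 units with G=7 (L = 7, 3, 6, 4): D = -12, -16, -13, -15, mean -14.
Difference = -15.5 − (-14) = -1.5.

-1.5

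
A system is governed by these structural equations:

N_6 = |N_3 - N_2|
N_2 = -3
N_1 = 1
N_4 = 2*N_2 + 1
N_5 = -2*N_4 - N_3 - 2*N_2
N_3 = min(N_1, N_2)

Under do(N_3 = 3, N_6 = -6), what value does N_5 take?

The joint intervention fixes N_3 = 3, N_6 = -6, removing each variable's own equation.
N_4 = 2*N_2 + 1  [with N_2=-3]  = -5
N_5 = -2*N_4 - N_3 - 2*N_2  [with N_4=-5, N_3=3, N_2=-3]  = 13

13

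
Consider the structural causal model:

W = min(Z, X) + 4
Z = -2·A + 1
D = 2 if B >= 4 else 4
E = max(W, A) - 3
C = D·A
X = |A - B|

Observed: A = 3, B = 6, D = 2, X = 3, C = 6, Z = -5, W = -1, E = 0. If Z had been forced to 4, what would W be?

7

Intervening sets Z = 4 and removes its equation (Z = -2·A + 1).
X = |A - B|  [with A=3, B=6]  = 3
W = min(Z, X) + 4  [with Z=4, X=3]  = 7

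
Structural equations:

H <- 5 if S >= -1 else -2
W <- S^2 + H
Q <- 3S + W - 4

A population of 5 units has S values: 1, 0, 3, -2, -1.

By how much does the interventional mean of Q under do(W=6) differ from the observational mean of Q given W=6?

0.6

Under do(W=6), W's equation is replaced by W=6 for every unit. Per-unit Q: 5, 2, 11, -4, -1. Mean = 2.6.
Observing W=6 restricts to units where W's equation naturally yields 6: S ∈ {1, -1}. In that subpopulation Q = 5, -1, mean 2.
Difference = 2.6 − 2 = 0.6.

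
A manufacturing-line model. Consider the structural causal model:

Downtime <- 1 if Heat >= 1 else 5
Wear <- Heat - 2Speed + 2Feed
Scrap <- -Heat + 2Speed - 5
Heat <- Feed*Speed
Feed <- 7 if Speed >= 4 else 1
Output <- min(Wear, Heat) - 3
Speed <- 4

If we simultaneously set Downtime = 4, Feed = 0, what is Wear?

-8

Under do(Downtime = 4, Feed = 0), each intervened variable's structural equation is replaced by its fixed value.
Heat = Feed*Speed  [with Feed=0, Speed=4]  = 0
Wear = Heat - 2Speed + 2Feed  [with Heat=0, Speed=4, Feed=0]  = -8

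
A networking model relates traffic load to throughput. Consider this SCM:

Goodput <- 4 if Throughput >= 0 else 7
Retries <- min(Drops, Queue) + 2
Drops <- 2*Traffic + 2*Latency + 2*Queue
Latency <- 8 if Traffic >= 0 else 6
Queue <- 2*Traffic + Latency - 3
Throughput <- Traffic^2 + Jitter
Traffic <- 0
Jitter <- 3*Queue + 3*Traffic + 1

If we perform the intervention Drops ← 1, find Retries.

3

Intervening sets Drops = 1 and removes its equation (Drops <- 2*Traffic + 2*Latency + 2*Queue).
Latency = 8 if Traffic >= 0 else 6  [with Traffic=0]  = 8
Queue = 2*Traffic + Latency - 3  [with Traffic=0, Latency=8]  = 5
Retries = min(Drops, Queue) + 2  [with Drops=1, Queue=5]  = 3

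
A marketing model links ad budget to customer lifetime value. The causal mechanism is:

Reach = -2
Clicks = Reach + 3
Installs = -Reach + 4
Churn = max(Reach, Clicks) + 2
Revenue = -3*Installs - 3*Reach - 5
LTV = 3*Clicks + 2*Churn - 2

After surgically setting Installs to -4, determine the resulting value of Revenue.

do(Installs=-4) replaces the equation Installs = -Reach + 4 with the constant Installs = -4.
Revenue = -3*Installs - 3*Reach - 5  [with Installs=-4, Reach=-2]  = 13

13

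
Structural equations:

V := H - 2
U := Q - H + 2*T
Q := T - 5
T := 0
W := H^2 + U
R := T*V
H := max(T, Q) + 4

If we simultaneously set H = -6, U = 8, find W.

Setting H = -6, U = 8 by intervention discards those variables' equations.
W = H^2 + U  [with H=-6, U=8]  = 44

44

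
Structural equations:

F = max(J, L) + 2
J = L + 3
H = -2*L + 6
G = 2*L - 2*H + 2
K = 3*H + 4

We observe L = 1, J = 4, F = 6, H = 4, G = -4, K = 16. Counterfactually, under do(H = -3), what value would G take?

10

Intervening sets H = -3 and removes its equation (H = -2*L + 6).
G = 2*L - 2*H + 2  [with L=1, H=-3]  = 10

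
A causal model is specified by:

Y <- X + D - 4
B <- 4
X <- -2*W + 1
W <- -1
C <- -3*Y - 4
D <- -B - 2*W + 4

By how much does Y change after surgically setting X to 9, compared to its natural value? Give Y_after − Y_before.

6

Intervening sets X = 9 and removes its equation (X <- -2*W + 1).
D = -B - 2*W + 4  [with B=4, W=-1]  = 2
Y = X + D - 4  [with X=9, D=2]  = 7
Without intervention: D = -B - 2*W + 4  [with B=4, W=-1]  = 2; X = -2*W + 1  [with W=-1]  = 3; Y = X + D - 4  [with X=3, D=2]  = 1.
Change = 7 − 1 = 6.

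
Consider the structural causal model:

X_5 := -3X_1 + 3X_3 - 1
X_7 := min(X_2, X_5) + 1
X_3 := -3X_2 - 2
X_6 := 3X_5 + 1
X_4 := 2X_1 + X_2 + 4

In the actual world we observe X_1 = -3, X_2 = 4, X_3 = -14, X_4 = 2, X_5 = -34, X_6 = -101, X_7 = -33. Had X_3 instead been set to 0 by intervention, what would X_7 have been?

The intervention breaks the incoming arrows to X_3: X_3 := -3X_2 - 2 no longer applies, and X_3 = 0.
X_5 = -3X_1 + 3X_3 - 1  [with X_1=-3, X_3=0]  = 8
X_7 = min(X_2, X_5) + 1  [with X_2=4, X_5=8]  = 5

5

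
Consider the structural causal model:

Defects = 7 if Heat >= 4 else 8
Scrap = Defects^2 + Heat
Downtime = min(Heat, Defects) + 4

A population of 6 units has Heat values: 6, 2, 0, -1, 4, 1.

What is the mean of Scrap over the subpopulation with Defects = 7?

E[Scrap|Defects=7] averages over only the 2 units with Defects=7 (Heat = 6, 4): Scrap = 55, 53, mean 54.

54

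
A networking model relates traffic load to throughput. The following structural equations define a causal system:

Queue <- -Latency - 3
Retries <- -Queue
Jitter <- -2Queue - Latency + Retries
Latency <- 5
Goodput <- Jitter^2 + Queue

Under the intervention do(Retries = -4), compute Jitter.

7

The intervention breaks the incoming arrows to Retries: Retries <- -Queue no longer applies, and Retries = -4.
Queue = -Latency - 3  [with Latency=5]  = -8
Jitter = -2Queue - Latency + Retries  [with Queue=-8, Latency=5, Retries=-4]  = 7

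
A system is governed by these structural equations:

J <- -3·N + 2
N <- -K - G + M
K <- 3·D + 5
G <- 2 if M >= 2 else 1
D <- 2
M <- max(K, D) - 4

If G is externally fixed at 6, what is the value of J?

32

Under do(G=6), the mechanism G <- 2 if M >= 2 else 1 is discarded; G is fixed at 6.
K = 3·D + 5  [with D=2]  = 11
M = max(K, D) - 4  [with K=11, D=2]  = 7
N = -K - G + M  [with K=11, G=6, M=7]  = -10
J = -3·N + 2  [with N=-10]  = 32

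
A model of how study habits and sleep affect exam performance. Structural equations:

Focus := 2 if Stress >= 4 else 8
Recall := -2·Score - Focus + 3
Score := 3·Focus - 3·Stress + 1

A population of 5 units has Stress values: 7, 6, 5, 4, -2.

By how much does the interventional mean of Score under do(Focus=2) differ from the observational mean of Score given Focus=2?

4.5

Under do(Focus=2), Focus's equation is replaced by Focus=2 for every unit. Per-unit Score: -14, -11, -8, -5, 13. Mean = -5.
Observing Focus=2 restricts to units where Focus's equation naturally yields 2: Stress ∈ {7, 6, 5, 4}. In that subpopulation Score = -14, -11, -8, -5, mean -9.5.
Difference = -5 − (-9.5) = 4.5.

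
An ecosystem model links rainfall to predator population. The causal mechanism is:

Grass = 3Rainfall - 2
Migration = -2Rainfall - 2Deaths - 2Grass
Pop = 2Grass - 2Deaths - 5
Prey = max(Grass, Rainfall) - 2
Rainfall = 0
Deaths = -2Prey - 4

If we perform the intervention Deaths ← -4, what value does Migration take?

Intervening sets Deaths = -4 and removes its equation (Deaths = -2Prey - 4).
Grass = 3Rainfall - 2  [with Rainfall=0]  = -2
Migration = -2Rainfall - 2Deaths - 2Grass  [with Rainfall=0, Deaths=-4, Grass=-2]  = 12

12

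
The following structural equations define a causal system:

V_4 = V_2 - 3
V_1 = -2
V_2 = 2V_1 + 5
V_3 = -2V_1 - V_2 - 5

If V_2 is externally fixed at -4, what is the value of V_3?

The intervention breaks the incoming arrows to V_2: V_2 = 2V_1 + 5 no longer applies, and V_2 = -4.
V_3 = -2V_1 - V_2 - 5  [with V_1=-2, V_2=-4]  = 3

3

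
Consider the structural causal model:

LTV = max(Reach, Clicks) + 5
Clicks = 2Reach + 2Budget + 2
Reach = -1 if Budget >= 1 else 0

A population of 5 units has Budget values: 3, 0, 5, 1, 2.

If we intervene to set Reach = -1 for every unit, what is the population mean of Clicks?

Every unit gets Reach=-1 under the intervention. Clicks values become 6, 0, 10, 2, 4; E[Clicks|do(Reach=-1)] = 4.4.

4.4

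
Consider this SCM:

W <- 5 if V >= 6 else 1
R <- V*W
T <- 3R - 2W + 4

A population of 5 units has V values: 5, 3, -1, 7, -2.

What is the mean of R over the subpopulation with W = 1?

1.25

E[R|W=1] averages over only the 4 units with W=1 (V = 5, 3, -1, -2): R = 5, 3, -1, -2, mean 1.25.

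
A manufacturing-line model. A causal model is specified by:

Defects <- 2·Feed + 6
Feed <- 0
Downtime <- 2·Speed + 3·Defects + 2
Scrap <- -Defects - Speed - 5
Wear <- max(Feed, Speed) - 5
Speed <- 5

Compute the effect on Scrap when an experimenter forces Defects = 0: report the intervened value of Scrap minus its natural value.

Intervening sets Defects = 0 and removes its equation (Defects <- 2·Feed + 6).
Scrap = -Defects - Speed - 5  [with Defects=0, Speed=5]  = -10
Without intervention: Defects = 2·Feed + 6  [with Feed=0]  = 6; Scrap = -Defects - Speed - 5  [with Defects=6, Speed=5]  = -16.
Change = -10 − (-16) = 6.

6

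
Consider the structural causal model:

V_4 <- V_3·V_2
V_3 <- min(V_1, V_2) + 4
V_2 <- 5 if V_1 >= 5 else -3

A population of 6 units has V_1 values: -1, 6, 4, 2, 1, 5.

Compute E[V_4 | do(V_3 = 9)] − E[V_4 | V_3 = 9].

-48

do(V_3=9) breaks V_3's dependence on V_1. With V_3=9 fixed, V_4 across the units is -27, 45, -27, -27, -27, 45, mean -3.
E[V_4|V_3=9] averages over only the 2 units with V_3=9 (V_1 = 6, 5): V_4 = 45, 45, mean 45.
Difference = -3 − 45 = -48.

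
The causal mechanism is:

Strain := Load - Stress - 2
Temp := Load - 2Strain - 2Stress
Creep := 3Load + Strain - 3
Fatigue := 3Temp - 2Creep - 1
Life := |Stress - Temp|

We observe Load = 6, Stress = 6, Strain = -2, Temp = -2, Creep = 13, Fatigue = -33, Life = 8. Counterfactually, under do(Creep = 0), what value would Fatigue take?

-7

The intervention breaks the incoming arrows to Creep: Creep := 3Load + Strain - 3 no longer applies, and Creep = 0.
Strain = Load - Stress - 2  [with Load=6, Stress=6]  = -2
Temp = Load - 2Strain - 2Stress  [with Load=6, Strain=-2, Stress=6]  = -2
Fatigue = 3Temp - 2Creep - 1  [with Temp=-2, Creep=0]  = -7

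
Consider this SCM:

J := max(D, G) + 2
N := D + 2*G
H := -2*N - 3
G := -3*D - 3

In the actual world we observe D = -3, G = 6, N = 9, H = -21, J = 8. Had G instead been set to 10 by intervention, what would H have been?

Under do(G=10), the mechanism G := -3*D - 3 is discarded; G is fixed at 10.
N = D + 2*G  [with D=-3, G=10]  = 17
H = -2*N - 3  [with N=17]  = -37

-37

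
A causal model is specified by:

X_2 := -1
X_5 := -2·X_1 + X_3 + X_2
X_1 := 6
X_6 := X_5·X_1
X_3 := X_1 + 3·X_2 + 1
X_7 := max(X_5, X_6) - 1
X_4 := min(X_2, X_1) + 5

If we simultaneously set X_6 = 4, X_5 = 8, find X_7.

Setting X_6 = 4, X_5 = 8 by intervention discards those variables' equations.
X_7 = max(X_5, X_6) - 1  [with X_5=8, X_6=4]  = 7

7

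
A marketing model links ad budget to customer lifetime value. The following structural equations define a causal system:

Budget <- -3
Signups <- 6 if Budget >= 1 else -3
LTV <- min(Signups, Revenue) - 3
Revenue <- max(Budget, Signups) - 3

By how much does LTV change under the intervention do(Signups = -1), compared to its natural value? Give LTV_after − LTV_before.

Under do(Signups=-1), the mechanism Signups <- 6 if Budget >= 1 else -3 is discarded; Signups is fixed at -1.
Revenue = max(Budget, Signups) - 3  [with Budget=-3, Signups=-1]  = -4
LTV = min(Signups, Revenue) - 3  [with Signups=-1, Revenue=-4]  = -7
Without intervention: Signups = 6 if Budget >= 1 else -3  [with Budget=-3]  = -3; Revenue = max(Budget, Signups) - 3  [with Budget=-3, Signups=-3]  = -6; LTV = min(Signups, Revenue) - 3  [with Signups=-3, Revenue=-6]  = -9.
Change = -7 − (-9) = 2.

2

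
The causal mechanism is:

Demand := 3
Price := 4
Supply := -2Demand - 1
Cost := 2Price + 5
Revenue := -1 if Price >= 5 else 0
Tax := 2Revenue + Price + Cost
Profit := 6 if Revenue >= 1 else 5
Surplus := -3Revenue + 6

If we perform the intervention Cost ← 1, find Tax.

5

Under do(Cost=1), the mechanism Cost := 2Price + 5 is discarded; Cost is fixed at 1.
Revenue = -1 if Price >= 5 else 0  [with Price=4]  = 0
Tax = 2Revenue + Price + Cost  [with Revenue=0, Price=4, Cost=1]  = 5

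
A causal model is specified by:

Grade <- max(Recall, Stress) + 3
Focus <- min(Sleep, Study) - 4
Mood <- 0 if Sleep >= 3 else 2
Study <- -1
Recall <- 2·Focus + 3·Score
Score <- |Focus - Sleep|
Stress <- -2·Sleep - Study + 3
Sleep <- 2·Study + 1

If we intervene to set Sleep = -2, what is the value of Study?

-1

Under do(Sleep=-2), the mechanism Sleep <- 2·Study + 1 is discarded; Sleep is fixed at -2.
Study is not downstream of the intervention, so its value is determined by the original equations.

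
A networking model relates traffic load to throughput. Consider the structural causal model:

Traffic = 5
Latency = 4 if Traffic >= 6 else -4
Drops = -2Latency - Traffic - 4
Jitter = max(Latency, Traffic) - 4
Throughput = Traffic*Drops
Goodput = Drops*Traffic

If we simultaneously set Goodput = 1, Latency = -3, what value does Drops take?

-3

The joint intervention fixes Goodput = 1, Latency = -3, removing each variable's own equation.
Drops = -2Latency - Traffic - 4  [with Latency=-3, Traffic=5]  = -3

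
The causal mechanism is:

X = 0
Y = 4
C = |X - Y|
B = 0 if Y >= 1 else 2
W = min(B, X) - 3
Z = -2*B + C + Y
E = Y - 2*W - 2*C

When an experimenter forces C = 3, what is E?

The intervention breaks the incoming arrows to C: C = |X - Y| no longer applies, and C = 3.
B = 0 if Y >= 1 else 2  [with Y=4]  = 0
W = min(B, X) - 3  [with B=0, X=0]  = -3
E = Y - 2*W - 2*C  [with Y=4, W=-3, C=3]  = 4

4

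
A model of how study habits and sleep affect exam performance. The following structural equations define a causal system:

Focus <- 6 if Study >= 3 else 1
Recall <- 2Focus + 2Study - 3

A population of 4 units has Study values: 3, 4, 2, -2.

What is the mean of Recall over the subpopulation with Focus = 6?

16

E[Recall|Focus=6] averages over only the 2 units with Focus=6 (Study = 3, 4): Recall = 15, 17, mean 16.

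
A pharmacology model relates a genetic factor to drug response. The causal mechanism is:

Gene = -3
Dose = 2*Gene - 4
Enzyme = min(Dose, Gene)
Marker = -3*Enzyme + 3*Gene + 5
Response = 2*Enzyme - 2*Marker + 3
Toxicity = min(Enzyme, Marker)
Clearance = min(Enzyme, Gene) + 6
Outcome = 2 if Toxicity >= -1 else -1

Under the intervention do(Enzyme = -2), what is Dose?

-10

Under do(Enzyme=-2), the mechanism Enzyme = min(Dose, Gene) is discarded; Enzyme is fixed at -2.
Since Dose is not a descendant of the intervened variable, it is unaffected.
Dose = 2*Gene - 4  [with Gene=-3]  = -10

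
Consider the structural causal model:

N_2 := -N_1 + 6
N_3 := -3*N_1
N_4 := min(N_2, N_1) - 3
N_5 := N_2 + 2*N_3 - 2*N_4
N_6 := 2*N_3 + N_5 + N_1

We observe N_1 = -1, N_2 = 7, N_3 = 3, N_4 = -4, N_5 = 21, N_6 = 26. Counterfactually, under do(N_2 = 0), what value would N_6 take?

Under do(N_2=0), the mechanism N_2 := -N_1 + 6 is discarded; N_2 is fixed at 0.
N_3 = -3*N_1  [with N_1=-1]  = 3
N_4 = min(N_2, N_1) - 3  [with N_2=0, N_1=-1]  = -4
N_5 = N_2 + 2*N_3 - 2*N_4  [with N_2=0, N_3=3, N_4=-4]  = 14
N_6 = 2*N_3 + N_5 + N_1  [with N_3=3, N_5=14, N_1=-1]  = 19

19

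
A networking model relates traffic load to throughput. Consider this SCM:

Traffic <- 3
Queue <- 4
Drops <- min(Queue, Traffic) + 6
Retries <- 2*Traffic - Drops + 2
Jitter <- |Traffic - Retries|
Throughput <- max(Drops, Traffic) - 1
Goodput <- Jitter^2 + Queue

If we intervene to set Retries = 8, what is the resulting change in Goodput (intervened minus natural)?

9

The intervention breaks the incoming arrows to Retries: Retries <- 2*Traffic - Drops + 2 no longer applies, and Retries = 8.
Jitter = |Traffic - Retries|  [with Traffic=3, Retries=8]  = 5
Goodput = Jitter^2 + Queue  [with Jitter=5, Queue=4]  = 29
Without intervention: Drops = min(Queue, Traffic) + 6  [with Queue=4, Traffic=3]  = 9; Retries = 2*Traffic - Drops + 2  [with Traffic=3, Drops=9]  = -1; Jitter = |Traffic - Retries|  [with Traffic=3, Retries=-1]  = 4; Goodput = Jitter^2 + Queue  [with Jitter=4, Queue=4]  = 20.
Change = 29 − 20 = 9.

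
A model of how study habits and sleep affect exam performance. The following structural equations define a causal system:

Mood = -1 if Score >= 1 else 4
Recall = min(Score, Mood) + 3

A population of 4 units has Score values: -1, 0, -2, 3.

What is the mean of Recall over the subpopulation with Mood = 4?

2

Conditioning on Mood=4 selects the 3 unit(s) with Score ∈ {-1, 0, -2}. Their Recall values: 2, 3, 1. Mean = 2.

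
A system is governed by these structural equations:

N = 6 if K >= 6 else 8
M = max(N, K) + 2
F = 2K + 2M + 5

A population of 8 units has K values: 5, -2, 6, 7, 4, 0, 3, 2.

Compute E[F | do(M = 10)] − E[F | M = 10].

2.25

Every unit gets M=10 under the intervention. F values become 35, 21, 37, 39, 33, 25, 31, 29; E[F|do(M=10)] = 31.25.
Observing M=10 restricts to units where M's equation naturally yields 10: K ∈ {5, -2, 4, 0, 3, 2}. In that subpopulation F = 35, 21, 33, 25, 31, 29, mean 29.
Difference = 31.25 − 29 = 2.25.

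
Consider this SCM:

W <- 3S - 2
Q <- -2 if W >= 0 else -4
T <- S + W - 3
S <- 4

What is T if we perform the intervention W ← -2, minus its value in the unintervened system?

-12

The intervention breaks the incoming arrows to W: W <- 3S - 2 no longer applies, and W = -2.
T = S + W - 3  [with S=4, W=-2]  = -1
Without intervention: W = 3S - 2  [with S=4]  = 10; T = S + W - 3  [with S=4, W=10]  = 11.
Change = -1 − 11 = -12.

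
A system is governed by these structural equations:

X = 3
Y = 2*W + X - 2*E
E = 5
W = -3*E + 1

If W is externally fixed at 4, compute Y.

1

The intervention breaks the incoming arrows to W: W = -3*E + 1 no longer applies, and W = 4.
Y = 2*W + X - 2*E  [with W=4, X=3, E=5]  = 1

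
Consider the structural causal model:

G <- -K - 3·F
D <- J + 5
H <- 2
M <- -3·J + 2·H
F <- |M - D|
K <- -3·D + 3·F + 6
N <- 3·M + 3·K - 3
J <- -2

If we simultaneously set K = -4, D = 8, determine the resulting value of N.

Under do(K = -4, D = 8), each intervened variable's structural equation is replaced by its fixed value.
M = -3·J + 2·H  [with J=-2, H=2]  = 10
N = 3·M + 3·K - 3  [with M=10, K=-4]  = 15

15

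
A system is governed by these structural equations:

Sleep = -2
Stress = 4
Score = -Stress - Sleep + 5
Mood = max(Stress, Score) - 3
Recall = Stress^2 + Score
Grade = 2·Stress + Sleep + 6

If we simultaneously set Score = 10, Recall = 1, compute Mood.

7

The joint intervention fixes Score = 10, Recall = 1, removing each variable's own equation.
Mood = max(Stress, Score) - 3  [with Stress=4, Score=10]  = 7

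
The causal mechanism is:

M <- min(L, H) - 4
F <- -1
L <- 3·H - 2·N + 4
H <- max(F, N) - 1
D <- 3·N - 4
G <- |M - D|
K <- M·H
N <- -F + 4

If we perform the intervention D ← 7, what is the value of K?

0

The intervention breaks the incoming arrows to D: D <- 3·N - 4 no longer applies, and D = 7.
No directed path runs from D to K, so K keeps its natural value.
N = -F + 4  [with F=-1]  = 5
H = max(F, N) - 1  [with F=-1, N=5]  = 4
L = 3·H - 2·N + 4  [with H=4, N=5]  = 6
M = min(L, H) - 4  [with L=6, H=4]  = 0
K = M·H  [with M=0, H=4]  = 0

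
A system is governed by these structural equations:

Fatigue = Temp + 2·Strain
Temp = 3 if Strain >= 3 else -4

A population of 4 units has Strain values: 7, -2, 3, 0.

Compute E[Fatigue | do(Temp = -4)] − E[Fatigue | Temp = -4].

6

do(Temp=-4) breaks Temp's dependence on Strain. With Temp=-4 fixed, Fatigue across the units is 10, -8, 2, -4, mean 0.
E[Fatigue|Temp=-4] averages over only the 2 units with Temp=-4 (Strain = -2, 0): Fatigue = -8, -4, mean -6.
Difference = 0 − (-6) = 6.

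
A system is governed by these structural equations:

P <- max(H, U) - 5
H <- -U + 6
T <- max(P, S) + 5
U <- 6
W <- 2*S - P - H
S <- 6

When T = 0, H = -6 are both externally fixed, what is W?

17

Under do(T = 0, H = -6), each intervened variable's structural equation is replaced by its fixed value.
P = max(H, U) - 5  [with H=-6, U=6]  = 1
W = 2*S - P - H  [with S=6, P=1, H=-6]  = 17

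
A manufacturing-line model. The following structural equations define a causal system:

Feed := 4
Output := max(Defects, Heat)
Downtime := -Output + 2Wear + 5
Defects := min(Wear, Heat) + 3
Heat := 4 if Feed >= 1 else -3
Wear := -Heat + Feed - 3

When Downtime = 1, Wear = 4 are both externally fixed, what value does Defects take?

Under do(Downtime = 1, Wear = 4), each intervened variable's structural equation is replaced by its fixed value.
Heat = 4 if Feed >= 1 else -3  [with Feed=4]  = 4
Defects = min(Wear, Heat) + 3  [with Wear=4, Heat=4]  = 7

7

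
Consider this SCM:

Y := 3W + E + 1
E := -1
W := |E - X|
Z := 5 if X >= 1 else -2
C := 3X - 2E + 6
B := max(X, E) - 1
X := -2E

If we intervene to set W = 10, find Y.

30

The intervention breaks the incoming arrows to W: W := |E - X| no longer applies, and W = 10.
Y = 3W + E + 1  [with W=10, E=-1]  = 30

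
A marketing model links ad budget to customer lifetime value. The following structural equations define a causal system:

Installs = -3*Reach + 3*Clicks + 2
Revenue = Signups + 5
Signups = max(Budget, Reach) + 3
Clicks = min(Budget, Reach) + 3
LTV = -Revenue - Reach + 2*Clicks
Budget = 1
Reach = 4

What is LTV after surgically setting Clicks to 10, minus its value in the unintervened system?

The intervention breaks the incoming arrows to Clicks: Clicks = min(Budget, Reach) + 3 no longer applies, and Clicks = 10.
Signups = max(Budget, Reach) + 3  [with Budget=1, Reach=4]  = 7
Revenue = Signups + 5  [with Signups=7]  = 12
LTV = -Revenue - Reach + 2*Clicks  [with Revenue=12, Reach=4, Clicks=10]  = 4
Without intervention: Clicks = min(Budget, Reach) + 3  [with Budget=1, Reach=4]  = 4; Signups = max(Budget, Reach) + 3  [with Budget=1, Reach=4]  = 7; Revenue = Signups + 5  [with Signups=7]  = 12; LTV = -Revenue - Reach + 2*Clicks  [with Revenue=12, Reach=4, Clicks=4]  = -8.
Change = 4 − (-8) = 12.

12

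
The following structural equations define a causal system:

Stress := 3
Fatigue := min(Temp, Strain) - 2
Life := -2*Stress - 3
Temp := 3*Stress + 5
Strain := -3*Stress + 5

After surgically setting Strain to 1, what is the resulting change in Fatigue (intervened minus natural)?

5

Under do(Strain=1), the mechanism Strain := -3*Stress + 5 is discarded; Strain is fixed at 1.
Temp = 3*Stress + 5  [with Stress=3]  = 14
Fatigue = min(Temp, Strain) - 2  [with Temp=14, Strain=1]  = -1
Without intervention: Strain = -3*Stress + 5  [with Stress=3]  = -4; Temp = 3*Stress + 5  [with Stress=3]  = 14; Fatigue = min(Temp, Strain) - 2  [with Temp=14, Strain=-4]  = -6.
Change = -1 − (-6) = 5.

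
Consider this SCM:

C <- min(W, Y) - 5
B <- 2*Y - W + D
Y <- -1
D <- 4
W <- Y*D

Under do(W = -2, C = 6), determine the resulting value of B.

The joint intervention fixes W = -2, C = 6, removing each variable's own equation.
B = 2*Y - W + D  [with Y=-1, W=-2, D=4]  = 4

4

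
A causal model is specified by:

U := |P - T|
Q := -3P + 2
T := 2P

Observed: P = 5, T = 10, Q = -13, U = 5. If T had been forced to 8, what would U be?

Under do(T=8), the mechanism T := 2P is discarded; T is fixed at 8.
U = |P - T|  [with P=5, T=8]  = 3

3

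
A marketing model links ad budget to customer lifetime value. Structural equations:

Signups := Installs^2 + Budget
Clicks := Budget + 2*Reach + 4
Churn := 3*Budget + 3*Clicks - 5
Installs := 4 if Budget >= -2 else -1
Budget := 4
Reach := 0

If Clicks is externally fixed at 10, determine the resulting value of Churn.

The intervention breaks the incoming arrows to Clicks: Clicks := Budget + 2*Reach + 4 no longer applies, and Clicks = 10.
Churn = 3*Budget + 3*Clicks - 5  [with Budget=4, Clicks=10]  = 37

37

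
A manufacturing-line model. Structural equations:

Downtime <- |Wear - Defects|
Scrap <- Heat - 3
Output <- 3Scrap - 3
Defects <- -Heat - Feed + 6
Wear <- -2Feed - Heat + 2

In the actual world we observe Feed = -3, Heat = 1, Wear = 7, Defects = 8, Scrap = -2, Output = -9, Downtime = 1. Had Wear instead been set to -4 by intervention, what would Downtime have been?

12

The intervention breaks the incoming arrows to Wear: Wear <- -2Feed - Heat + 2 no longer applies, and Wear = -4.
Defects = -Heat - Feed + 6  [with Heat=1, Feed=-3]  = 8
Downtime = |Wear - Defects|  [with Wear=-4, Defects=8]  = 12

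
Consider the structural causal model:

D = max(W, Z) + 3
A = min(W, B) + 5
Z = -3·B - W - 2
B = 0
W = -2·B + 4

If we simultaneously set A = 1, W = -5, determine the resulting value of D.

6

Setting A = 1, W = -5 by intervention discards those variables' equations.
Z = -3·B - W - 2  [with B=0, W=-5]  = 3
D = max(W, Z) + 3  [with W=-5, Z=3]  = 6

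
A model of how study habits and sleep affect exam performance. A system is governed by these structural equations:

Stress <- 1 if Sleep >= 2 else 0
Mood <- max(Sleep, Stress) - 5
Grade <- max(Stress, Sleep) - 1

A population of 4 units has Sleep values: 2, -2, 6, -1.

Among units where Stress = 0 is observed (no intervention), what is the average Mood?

E[Mood|Stress=0] averages over only the 2 units with Stress=0 (Sleep = -2, -1): Mood = -5, -5, mean -5.

-5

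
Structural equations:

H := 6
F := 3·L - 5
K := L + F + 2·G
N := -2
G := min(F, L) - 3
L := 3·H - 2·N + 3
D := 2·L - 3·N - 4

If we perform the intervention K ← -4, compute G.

do(K=-4) replaces the equation K := L + F + 2·G with the constant K = -4.
Since G is not a descendant of the intervened variable, it is unaffected.
L = 3·H - 2·N + 3  [with H=6, N=-2]  = 25
F = 3·L - 5  [with L=25]  = 70
G = min(F, L) - 3  [with F=70, L=25]  = 22

22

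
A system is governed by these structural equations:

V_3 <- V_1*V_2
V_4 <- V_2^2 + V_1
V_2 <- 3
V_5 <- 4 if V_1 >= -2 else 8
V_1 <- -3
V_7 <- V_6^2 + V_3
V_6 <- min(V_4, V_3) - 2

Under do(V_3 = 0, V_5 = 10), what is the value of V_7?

4

Under do(V_3 = 0, V_5 = 10), each intervened variable's structural equation is replaced by its fixed value.
V_4 = V_2^2 + V_1  [with V_2=3, V_1=-3]  = 6
V_6 = min(V_4, V_3) - 2  [with V_4=6, V_3=0]  = -2
V_7 = V_6^2 + V_3  [with V_6=-2, V_3=0]  = 4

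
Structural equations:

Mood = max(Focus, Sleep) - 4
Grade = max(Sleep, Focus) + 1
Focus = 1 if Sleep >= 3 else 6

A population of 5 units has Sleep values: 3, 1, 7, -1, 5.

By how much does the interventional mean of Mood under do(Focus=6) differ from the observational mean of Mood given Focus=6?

The intervention sets Focus=6 in all 5 units regardless of Sleep. Recomputing Mood per unit gives 2, 2, 3, 2, 2; average 2.2.
Conditioning on Focus=6 selects the 2 unit(s) with Sleep ∈ {1, -1}. Their Mood values: 2, 2. Mean = 2.
Difference = 2.2 − 2 = 0.2.

0.2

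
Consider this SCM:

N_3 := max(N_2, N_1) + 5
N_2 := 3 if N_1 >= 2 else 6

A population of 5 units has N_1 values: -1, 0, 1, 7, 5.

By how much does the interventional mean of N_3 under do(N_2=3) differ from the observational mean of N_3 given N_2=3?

The intervention sets N_2=3 in all 5 units regardless of N_1. Recomputing N_3 per unit gives 8, 8, 8, 12, 10; average 9.2.
Observing N_2=3 restricts to units where N_2's equation naturally yields 3: N_1 ∈ {7, 5}. In that subpopulation N_3 = 12, 10, mean 11.
Difference = 9.2 − 11 = -1.8.

-1.8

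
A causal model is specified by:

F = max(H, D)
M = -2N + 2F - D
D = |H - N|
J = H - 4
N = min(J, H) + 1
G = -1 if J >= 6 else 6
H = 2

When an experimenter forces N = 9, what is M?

The intervention breaks the incoming arrows to N: N = min(J, H) + 1 no longer applies, and N = 9.
D = |H - N|  [with H=2, N=9]  = 7
F = max(H, D)  [with H=2, D=7]  = 7
M = -2N + 2F - D  [with N=9, F=7, D=7]  = -11

-11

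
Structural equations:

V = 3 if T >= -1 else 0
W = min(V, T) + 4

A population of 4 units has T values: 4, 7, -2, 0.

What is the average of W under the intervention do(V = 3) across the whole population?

The intervention sets V=3 in all 4 units regardless of T. Recomputing W per unit gives 7, 7, 2, 4; average 5.

5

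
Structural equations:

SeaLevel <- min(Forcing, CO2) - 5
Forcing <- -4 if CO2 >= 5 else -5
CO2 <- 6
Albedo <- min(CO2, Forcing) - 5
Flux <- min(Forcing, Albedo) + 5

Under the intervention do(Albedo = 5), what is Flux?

1

do(Albedo=5) replaces the equation Albedo <- min(CO2, Forcing) - 5 with the constant Albedo = 5.
Forcing = -4 if CO2 >= 5 else -5  [with CO2=6]  = -4
Flux = min(Forcing, Albedo) + 5  [with Forcing=-4, Albedo=5]  = 1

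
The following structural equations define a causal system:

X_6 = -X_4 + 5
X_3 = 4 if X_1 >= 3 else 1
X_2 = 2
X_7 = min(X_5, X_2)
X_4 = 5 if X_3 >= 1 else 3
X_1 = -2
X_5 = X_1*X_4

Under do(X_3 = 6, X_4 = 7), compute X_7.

Under do(X_3 = 6, X_4 = 7), each intervened variable's structural equation is replaced by its fixed value.
X_5 = X_1*X_4  [with X_1=-2, X_4=7]  = -14
X_7 = min(X_5, X_2)  [with X_5=-14, X_2=2]  = -14

-14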